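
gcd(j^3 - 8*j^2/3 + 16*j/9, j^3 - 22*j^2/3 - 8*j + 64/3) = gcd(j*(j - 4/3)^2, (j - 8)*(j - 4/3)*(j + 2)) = j - 4/3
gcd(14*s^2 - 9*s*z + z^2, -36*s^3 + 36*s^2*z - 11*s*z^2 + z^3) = -2*s + z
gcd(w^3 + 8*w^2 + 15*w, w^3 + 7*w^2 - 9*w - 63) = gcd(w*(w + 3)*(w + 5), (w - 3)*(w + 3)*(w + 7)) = w + 3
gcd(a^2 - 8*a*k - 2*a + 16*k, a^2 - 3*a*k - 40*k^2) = a - 8*k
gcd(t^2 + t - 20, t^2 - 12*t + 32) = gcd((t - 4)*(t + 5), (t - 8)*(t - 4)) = t - 4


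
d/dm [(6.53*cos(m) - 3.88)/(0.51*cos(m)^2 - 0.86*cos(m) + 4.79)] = (3.3303*cos(m)^2 - 3.9576*cos(m) - 27.9419)*sin(m)/(0.2601*cos(m)^4 - 0.8772*cos(m)^3 + 5.6254*cos(m)^2 - 8.2388*cos(m) + 22.9441)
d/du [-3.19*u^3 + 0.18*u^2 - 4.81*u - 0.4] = -9.57*u^2 + 0.36*u - 4.81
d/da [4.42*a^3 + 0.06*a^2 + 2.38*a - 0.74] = 13.26*a^2 + 0.12*a + 2.38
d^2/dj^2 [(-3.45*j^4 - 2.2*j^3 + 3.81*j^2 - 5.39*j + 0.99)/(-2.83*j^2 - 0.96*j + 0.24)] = (55.2614100000001*j^6 + 56.2377600000001*j^5 + 5.01768000000001*j^4 + 101.363398*j^3 - 63.756018*j^2 + 6.587856*j - 1.124784)/(22.665187*j^6 + 23.065632*j^5 + 2.057976*j^4 - 3.027456*j^3 - 0.174528*j^2 + 0.165888*j - 0.013824)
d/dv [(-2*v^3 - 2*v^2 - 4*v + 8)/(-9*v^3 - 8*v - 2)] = 2*(-9*v^4 - 20*v^3 + 122*v^2 + 4*v + 36)/(81*v^6 + 144*v^4 + 36*v^3 + 64*v^2 + 32*v + 4)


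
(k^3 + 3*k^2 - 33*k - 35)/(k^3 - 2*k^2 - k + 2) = (k^2 + 2*k - 35)/(k^2 - 3*k + 2)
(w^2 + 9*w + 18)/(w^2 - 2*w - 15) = (w + 6)/(w - 5)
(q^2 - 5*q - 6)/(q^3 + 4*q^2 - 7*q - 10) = (q - 6)/(q^2 + 3*q - 10)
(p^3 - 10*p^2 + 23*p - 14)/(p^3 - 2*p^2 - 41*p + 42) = (p - 2)/(p + 6)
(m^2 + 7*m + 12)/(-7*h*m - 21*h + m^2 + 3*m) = (-m - 4)/(7*h - m)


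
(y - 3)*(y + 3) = y^2 - 9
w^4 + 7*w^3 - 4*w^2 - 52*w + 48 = (w - 2)*(w - 1)*(w + 4)*(w + 6)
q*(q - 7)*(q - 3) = q^3 - 10*q^2 + 21*q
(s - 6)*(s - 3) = s^2 - 9*s + 18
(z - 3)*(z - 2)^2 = z^3 - 7*z^2 + 16*z - 12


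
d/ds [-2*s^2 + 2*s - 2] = 2 - 4*s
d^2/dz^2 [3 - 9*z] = 0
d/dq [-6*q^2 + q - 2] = 1 - 12*q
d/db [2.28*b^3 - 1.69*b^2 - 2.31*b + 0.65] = 6.84*b^2 - 3.38*b - 2.31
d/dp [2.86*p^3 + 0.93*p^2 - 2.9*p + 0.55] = 8.58*p^2 + 1.86*p - 2.9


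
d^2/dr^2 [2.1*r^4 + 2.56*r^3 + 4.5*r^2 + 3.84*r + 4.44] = 25.2*r^2 + 15.36*r + 9.0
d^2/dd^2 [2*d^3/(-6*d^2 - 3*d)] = -4/(24*d^3 + 36*d^2 + 18*d + 3)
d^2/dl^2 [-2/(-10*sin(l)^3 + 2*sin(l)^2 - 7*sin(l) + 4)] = 2*(-900*sin(l)^6 + 220*sin(l)^5 + 1044*sin(l)^4 - 638*sin(l)^3 + 427*sin(l)^2 + 128*sin(l) + 82)/(10*sin(l)^3 - 2*sin(l)^2 + 7*sin(l) - 4)^3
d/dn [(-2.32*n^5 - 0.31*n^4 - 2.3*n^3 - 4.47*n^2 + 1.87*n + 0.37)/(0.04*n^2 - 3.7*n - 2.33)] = (-0.2784*n^6 + 34.3112*n^5 + 30.377*n^4 + 19.9092*n^3 + 32.5412*n^2 + 20.8006*n - 2.9881)/(0.0016*n^4 - 0.296*n^3 + 13.5036*n^2 + 17.242*n + 5.4289)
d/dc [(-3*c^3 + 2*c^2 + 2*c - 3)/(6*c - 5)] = (-36*c^3 + 57*c^2 - 20*c + 8)/(36*c^2 - 60*c + 25)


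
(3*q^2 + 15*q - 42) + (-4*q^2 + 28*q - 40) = -q^2 + 43*q - 82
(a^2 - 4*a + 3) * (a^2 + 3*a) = a^4 - a^3 - 9*a^2 + 9*a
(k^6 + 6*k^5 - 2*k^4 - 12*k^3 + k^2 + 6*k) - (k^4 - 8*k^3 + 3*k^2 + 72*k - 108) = k^6 + 6*k^5 - 3*k^4 - 4*k^3 - 2*k^2 - 66*k + 108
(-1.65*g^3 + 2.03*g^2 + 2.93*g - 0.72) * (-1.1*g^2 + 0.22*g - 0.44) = 1.815*g^5 - 2.596*g^4 - 2.0504*g^3 + 0.5434*g^2 - 1.4476*g + 0.3168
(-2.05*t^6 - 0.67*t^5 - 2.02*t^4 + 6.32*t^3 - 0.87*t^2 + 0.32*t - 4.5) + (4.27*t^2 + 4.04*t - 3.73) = -2.05*t^6 - 0.67*t^5 - 2.02*t^4 + 6.32*t^3 + 3.4*t^2 + 4.36*t - 8.23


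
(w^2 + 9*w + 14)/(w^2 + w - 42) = (w + 2)/(w - 6)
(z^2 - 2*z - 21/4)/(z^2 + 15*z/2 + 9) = (z - 7/2)/(z + 6)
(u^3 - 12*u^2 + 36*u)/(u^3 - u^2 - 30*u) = (u - 6)/(u + 5)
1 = 1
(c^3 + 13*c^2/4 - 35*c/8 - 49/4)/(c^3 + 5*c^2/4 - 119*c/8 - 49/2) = (c - 2)/(c - 4)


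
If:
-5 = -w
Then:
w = 5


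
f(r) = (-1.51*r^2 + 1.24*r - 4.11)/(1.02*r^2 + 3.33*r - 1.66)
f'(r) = (1.24 - 3.02*r)/(1.02*r^2 + 3.33*r - 1.66) + (-2.04*r - 3.33)*(-1.51*r^2 + 1.24*r - 4.11)/(1.02*r^2 + 3.33*r - 1.66)^2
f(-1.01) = 1.73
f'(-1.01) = -0.52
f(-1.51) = 2.16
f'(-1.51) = -1.21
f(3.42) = -0.81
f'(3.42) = -0.03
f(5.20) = -0.89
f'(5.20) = -0.05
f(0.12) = 3.20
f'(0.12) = 8.47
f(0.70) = -3.40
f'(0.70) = 13.07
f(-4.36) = -11.90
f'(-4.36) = -16.14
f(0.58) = -6.34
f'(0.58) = 45.76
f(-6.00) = -4.37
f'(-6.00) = -1.30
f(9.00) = -1.04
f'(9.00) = -0.03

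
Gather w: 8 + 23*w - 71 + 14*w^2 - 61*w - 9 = 14*w^2 - 38*w - 72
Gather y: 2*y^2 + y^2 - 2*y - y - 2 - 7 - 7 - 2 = 3*y^2 - 3*y - 18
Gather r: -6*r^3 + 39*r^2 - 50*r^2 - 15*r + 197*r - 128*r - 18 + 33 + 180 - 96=-6*r^3 - 11*r^2 + 54*r + 99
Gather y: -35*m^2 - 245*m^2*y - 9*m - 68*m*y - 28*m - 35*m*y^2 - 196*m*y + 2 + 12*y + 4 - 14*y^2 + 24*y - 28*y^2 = -35*m^2 - 37*m + y^2*(-35*m - 42) + y*(-245*m^2 - 264*m + 36) + 6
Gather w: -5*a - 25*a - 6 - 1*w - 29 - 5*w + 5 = -30*a - 6*w - 30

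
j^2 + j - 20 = (j - 4)*(j + 5)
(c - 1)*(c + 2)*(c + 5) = c^3 + 6*c^2 + 3*c - 10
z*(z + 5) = z^2 + 5*z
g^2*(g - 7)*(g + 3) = g^4 - 4*g^3 - 21*g^2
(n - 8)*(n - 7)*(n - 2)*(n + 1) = n^4 - 16*n^3 + 69*n^2 - 26*n - 112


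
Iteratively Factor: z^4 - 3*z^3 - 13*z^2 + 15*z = (z + 3)*(z^3 - 6*z^2 + 5*z) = z*(z + 3)*(z^2 - 6*z + 5) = z*(z - 5)*(z + 3)*(z - 1)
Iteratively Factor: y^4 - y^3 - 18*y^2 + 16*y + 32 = (y + 4)*(y^3 - 5*y^2 + 2*y + 8) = (y - 4)*(y + 4)*(y^2 - y - 2) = (y - 4)*(y + 1)*(y + 4)*(y - 2)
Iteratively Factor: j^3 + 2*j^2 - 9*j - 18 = (j - 3)*(j^2 + 5*j + 6) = (j - 3)*(j + 2)*(j + 3)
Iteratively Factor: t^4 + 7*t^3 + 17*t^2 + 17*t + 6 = (t + 2)*(t^3 + 5*t^2 + 7*t + 3) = (t + 1)*(t + 2)*(t^2 + 4*t + 3) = (t + 1)^2*(t + 2)*(t + 3)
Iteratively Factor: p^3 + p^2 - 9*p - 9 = (p + 3)*(p^2 - 2*p - 3) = (p - 3)*(p + 3)*(p + 1)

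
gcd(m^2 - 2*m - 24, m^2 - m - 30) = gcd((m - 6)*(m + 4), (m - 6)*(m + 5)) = m - 6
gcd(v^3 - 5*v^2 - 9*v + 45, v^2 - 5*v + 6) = v - 3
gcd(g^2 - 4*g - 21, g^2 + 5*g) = 1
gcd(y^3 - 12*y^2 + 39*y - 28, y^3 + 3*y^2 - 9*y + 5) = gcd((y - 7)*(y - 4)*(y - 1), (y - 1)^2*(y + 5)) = y - 1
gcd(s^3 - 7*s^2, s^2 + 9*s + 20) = 1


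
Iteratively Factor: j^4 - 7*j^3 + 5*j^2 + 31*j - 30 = (j - 1)*(j^3 - 6*j^2 - j + 30) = (j - 3)*(j - 1)*(j^2 - 3*j - 10) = (j - 5)*(j - 3)*(j - 1)*(j + 2)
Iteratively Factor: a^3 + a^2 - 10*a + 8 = (a - 1)*(a^2 + 2*a - 8) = (a - 2)*(a - 1)*(a + 4)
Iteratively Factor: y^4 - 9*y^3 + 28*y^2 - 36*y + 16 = (y - 2)*(y^3 - 7*y^2 + 14*y - 8) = (y - 2)*(y - 1)*(y^2 - 6*y + 8) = (y - 4)*(y - 2)*(y - 1)*(y - 2)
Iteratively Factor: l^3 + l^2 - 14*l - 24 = (l + 2)*(l^2 - l - 12) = (l + 2)*(l + 3)*(l - 4)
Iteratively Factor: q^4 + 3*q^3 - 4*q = (q - 1)*(q^3 + 4*q^2 + 4*q) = (q - 1)*(q + 2)*(q^2 + 2*q) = (q - 1)*(q + 2)^2*(q)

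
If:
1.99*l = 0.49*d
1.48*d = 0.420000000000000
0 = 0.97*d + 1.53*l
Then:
No Solution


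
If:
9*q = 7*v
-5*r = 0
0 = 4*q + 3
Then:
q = -3/4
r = 0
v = -27/28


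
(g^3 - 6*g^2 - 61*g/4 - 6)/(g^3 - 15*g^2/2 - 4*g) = (g + 3/2)/g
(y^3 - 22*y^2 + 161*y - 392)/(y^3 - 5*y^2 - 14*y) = (y^2 - 15*y + 56)/(y*(y + 2))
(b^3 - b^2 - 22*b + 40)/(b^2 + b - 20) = b - 2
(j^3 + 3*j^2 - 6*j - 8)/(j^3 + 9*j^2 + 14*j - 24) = (j^2 - j - 2)/(j^2 + 5*j - 6)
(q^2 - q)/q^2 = (q - 1)/q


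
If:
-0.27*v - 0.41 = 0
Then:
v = -1.52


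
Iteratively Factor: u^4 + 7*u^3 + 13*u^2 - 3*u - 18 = (u + 3)*(u^3 + 4*u^2 + u - 6) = (u - 1)*(u + 3)*(u^2 + 5*u + 6) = (u - 1)*(u + 3)^2*(u + 2)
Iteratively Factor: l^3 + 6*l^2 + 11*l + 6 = (l + 2)*(l^2 + 4*l + 3) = (l + 1)*(l + 2)*(l + 3)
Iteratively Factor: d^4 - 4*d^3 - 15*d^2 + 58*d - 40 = (d - 1)*(d^3 - 3*d^2 - 18*d + 40) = (d - 1)*(d + 4)*(d^2 - 7*d + 10) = (d - 5)*(d - 1)*(d + 4)*(d - 2)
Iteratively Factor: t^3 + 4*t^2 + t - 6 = (t + 3)*(t^2 + t - 2) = (t + 2)*(t + 3)*(t - 1)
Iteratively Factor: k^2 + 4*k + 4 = (k + 2)*(k + 2)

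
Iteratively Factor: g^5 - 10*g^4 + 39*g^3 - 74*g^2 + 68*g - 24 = (g - 2)*(g^4 - 8*g^3 + 23*g^2 - 28*g + 12) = (g - 3)*(g - 2)*(g^3 - 5*g^2 + 8*g - 4) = (g - 3)*(g - 2)^2*(g^2 - 3*g + 2) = (g - 3)*(g - 2)^2*(g - 1)*(g - 2)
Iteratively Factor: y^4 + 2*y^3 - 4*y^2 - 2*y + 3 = (y - 1)*(y^3 + 3*y^2 - y - 3) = (y - 1)*(y + 3)*(y^2 - 1) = (y - 1)*(y + 1)*(y + 3)*(y - 1)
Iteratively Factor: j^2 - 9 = (j + 3)*(j - 3)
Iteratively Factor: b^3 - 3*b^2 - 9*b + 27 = (b - 3)*(b^2 - 9) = (b - 3)^2*(b + 3)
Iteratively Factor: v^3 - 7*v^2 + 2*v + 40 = (v - 5)*(v^2 - 2*v - 8) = (v - 5)*(v - 4)*(v + 2)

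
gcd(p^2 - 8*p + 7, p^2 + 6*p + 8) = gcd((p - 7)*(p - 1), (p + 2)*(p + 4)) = 1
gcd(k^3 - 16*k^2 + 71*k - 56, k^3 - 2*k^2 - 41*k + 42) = k^2 - 8*k + 7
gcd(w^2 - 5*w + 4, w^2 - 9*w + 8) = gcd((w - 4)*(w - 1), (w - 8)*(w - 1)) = w - 1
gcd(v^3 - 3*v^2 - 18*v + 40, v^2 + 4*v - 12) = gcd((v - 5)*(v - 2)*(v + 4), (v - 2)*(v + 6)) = v - 2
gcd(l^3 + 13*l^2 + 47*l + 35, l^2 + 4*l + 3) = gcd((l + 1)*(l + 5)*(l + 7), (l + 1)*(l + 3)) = l + 1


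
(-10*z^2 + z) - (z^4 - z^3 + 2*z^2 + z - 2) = -z^4 + z^3 - 12*z^2 + 2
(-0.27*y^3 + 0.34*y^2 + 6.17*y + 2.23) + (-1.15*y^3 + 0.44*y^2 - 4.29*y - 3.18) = -1.42*y^3 + 0.78*y^2 + 1.88*y - 0.95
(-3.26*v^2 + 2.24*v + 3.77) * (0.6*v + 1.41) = -1.956*v^3 - 3.2526*v^2 + 5.4204*v + 5.3157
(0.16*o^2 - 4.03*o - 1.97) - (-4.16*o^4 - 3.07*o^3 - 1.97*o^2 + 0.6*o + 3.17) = 4.16*o^4 + 3.07*o^3 + 2.13*o^2 - 4.63*o - 5.14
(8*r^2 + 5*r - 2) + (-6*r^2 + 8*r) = 2*r^2 + 13*r - 2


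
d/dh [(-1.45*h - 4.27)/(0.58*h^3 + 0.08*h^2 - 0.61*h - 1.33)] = (1.682*h^3 + 7.5458*h^2 + 0.6832*h - 0.6762)/(0.3364*h^6 + 0.0928*h^5 - 0.7012*h^4 - 1.6404*h^3 + 0.1593*h^2 + 1.6226*h + 1.7689)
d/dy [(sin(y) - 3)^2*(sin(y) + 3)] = 3*(sin(y) - 3)*(sin(y) + 1)*cos(y)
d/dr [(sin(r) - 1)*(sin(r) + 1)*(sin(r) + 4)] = (3*sin(r)^2 + 8*sin(r) - 1)*cos(r)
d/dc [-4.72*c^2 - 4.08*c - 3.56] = -9.44*c - 4.08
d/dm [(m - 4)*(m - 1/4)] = 2*m - 17/4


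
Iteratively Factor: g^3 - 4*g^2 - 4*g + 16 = (g + 2)*(g^2 - 6*g + 8) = (g - 4)*(g + 2)*(g - 2)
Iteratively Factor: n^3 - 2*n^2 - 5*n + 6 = (n - 1)*(n^2 - n - 6) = (n - 3)*(n - 1)*(n + 2)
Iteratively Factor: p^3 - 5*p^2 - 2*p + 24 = (p - 3)*(p^2 - 2*p - 8) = (p - 4)*(p - 3)*(p + 2)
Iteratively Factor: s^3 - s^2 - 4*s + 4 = (s + 2)*(s^2 - 3*s + 2) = (s - 2)*(s + 2)*(s - 1)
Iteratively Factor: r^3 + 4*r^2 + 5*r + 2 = (r + 2)*(r^2 + 2*r + 1) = (r + 1)*(r + 2)*(r + 1)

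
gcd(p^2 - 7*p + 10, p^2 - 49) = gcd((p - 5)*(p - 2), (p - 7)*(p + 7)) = 1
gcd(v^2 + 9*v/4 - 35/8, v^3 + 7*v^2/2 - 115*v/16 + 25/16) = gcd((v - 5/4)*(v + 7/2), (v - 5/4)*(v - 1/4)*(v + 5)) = v - 5/4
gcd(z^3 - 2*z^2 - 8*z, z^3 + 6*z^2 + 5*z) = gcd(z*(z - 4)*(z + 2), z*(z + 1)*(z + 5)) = z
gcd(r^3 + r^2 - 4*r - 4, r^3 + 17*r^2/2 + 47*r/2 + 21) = r + 2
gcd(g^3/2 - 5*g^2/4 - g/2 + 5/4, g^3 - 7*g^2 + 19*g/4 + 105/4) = 1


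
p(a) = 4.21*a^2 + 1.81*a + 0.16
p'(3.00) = 27.07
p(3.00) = 43.48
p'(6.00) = 52.33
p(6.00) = 162.58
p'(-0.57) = -2.99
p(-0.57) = 0.50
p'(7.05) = 61.17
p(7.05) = 222.17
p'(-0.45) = -1.98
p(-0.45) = 0.20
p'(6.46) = 56.20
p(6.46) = 187.54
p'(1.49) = 14.36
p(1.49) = 12.20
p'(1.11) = 11.16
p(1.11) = 7.36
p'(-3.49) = -27.58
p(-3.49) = 45.12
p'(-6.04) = -49.05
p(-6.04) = 142.82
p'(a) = 8.42*a + 1.81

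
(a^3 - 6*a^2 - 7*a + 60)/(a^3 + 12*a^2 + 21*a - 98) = (a^3 - 6*a^2 - 7*a + 60)/(a^3 + 12*a^2 + 21*a - 98)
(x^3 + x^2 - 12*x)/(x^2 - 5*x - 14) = x*(-x^2 - x + 12)/(-x^2 + 5*x + 14)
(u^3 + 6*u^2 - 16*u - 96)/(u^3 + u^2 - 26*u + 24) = (u + 4)/(u - 1)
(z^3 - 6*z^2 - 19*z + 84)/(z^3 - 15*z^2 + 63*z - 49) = (z^2 + z - 12)/(z^2 - 8*z + 7)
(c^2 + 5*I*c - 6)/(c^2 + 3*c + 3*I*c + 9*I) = (c + 2*I)/(c + 3)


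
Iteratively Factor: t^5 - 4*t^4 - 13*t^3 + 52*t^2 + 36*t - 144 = (t + 2)*(t^4 - 6*t^3 - t^2 + 54*t - 72) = (t - 4)*(t + 2)*(t^3 - 2*t^2 - 9*t + 18) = (t - 4)*(t - 3)*(t + 2)*(t^2 + t - 6) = (t - 4)*(t - 3)*(t - 2)*(t + 2)*(t + 3)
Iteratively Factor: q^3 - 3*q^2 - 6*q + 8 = (q + 2)*(q^2 - 5*q + 4) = (q - 1)*(q + 2)*(q - 4)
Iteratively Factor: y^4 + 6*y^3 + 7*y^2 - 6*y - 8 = (y + 2)*(y^3 + 4*y^2 - y - 4) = (y + 2)*(y + 4)*(y^2 - 1) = (y - 1)*(y + 2)*(y + 4)*(y + 1)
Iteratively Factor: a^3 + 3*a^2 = (a)*(a^2 + 3*a) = a^2*(a + 3)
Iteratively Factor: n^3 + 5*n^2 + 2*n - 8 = (n + 2)*(n^2 + 3*n - 4) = (n - 1)*(n + 2)*(n + 4)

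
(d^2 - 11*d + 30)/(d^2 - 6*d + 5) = (d - 6)/(d - 1)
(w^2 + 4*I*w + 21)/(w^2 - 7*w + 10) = (w^2 + 4*I*w + 21)/(w^2 - 7*w + 10)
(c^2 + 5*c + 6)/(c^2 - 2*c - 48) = (c^2 + 5*c + 6)/(c^2 - 2*c - 48)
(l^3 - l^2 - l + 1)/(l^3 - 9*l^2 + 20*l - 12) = (l^2 - 1)/(l^2 - 8*l + 12)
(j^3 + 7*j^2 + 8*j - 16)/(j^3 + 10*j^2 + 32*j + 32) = (j - 1)/(j + 2)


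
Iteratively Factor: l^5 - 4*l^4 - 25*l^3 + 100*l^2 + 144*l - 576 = (l - 4)*(l^4 - 25*l^2 + 144) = (l - 4)*(l - 3)*(l^3 + 3*l^2 - 16*l - 48) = (l - 4)^2*(l - 3)*(l^2 + 7*l + 12) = (l - 4)^2*(l - 3)*(l + 4)*(l + 3)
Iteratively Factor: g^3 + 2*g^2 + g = (g + 1)*(g^2 + g) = g*(g + 1)*(g + 1)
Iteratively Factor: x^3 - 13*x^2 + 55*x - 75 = (x - 5)*(x^2 - 8*x + 15) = (x - 5)^2*(x - 3)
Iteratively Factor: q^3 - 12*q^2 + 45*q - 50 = (q - 5)*(q^2 - 7*q + 10) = (q - 5)^2*(q - 2)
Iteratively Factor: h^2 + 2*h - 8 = (h + 4)*(h - 2)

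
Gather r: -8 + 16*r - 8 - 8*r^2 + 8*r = -8*r^2 + 24*r - 16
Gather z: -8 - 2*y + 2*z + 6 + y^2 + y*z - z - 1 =y^2 - 2*y + z*(y + 1) - 3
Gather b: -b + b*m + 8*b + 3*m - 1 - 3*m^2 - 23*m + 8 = b*(m + 7) - 3*m^2 - 20*m + 7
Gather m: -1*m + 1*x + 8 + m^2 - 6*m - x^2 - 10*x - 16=m^2 - 7*m - x^2 - 9*x - 8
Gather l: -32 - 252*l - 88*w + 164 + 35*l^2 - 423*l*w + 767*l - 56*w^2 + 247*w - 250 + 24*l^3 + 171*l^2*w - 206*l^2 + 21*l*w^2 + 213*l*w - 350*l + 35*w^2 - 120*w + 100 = 24*l^3 + l^2*(171*w - 171) + l*(21*w^2 - 210*w + 165) - 21*w^2 + 39*w - 18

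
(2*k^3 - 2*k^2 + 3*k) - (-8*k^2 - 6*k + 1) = 2*k^3 + 6*k^2 + 9*k - 1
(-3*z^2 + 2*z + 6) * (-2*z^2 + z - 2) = 6*z^4 - 7*z^3 - 4*z^2 + 2*z - 12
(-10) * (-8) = 80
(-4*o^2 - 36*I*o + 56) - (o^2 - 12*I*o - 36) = -5*o^2 - 24*I*o + 92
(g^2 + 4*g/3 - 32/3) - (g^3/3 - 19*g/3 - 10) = -g^3/3 + g^2 + 23*g/3 - 2/3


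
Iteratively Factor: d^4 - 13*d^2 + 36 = (d + 2)*(d^3 - 2*d^2 - 9*d + 18) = (d - 2)*(d + 2)*(d^2 - 9) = (d - 3)*(d - 2)*(d + 2)*(d + 3)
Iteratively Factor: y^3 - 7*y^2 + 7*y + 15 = (y + 1)*(y^2 - 8*y + 15) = (y - 5)*(y + 1)*(y - 3)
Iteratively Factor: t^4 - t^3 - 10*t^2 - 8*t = (t - 4)*(t^3 + 3*t^2 + 2*t) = t*(t - 4)*(t^2 + 3*t + 2) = t*(t - 4)*(t + 2)*(t + 1)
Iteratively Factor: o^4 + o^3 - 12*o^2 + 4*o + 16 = (o + 4)*(o^3 - 3*o^2 + 4) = (o + 1)*(o + 4)*(o^2 - 4*o + 4) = (o - 2)*(o + 1)*(o + 4)*(o - 2)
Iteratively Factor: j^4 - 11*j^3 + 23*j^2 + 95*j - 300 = (j - 5)*(j^3 - 6*j^2 - 7*j + 60) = (j - 5)*(j + 3)*(j^2 - 9*j + 20) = (j - 5)^2*(j + 3)*(j - 4)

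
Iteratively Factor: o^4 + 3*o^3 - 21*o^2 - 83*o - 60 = (o + 1)*(o^3 + 2*o^2 - 23*o - 60) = (o + 1)*(o + 4)*(o^2 - 2*o - 15) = (o + 1)*(o + 3)*(o + 4)*(o - 5)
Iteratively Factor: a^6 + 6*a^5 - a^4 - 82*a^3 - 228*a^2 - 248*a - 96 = (a + 1)*(a^5 + 5*a^4 - 6*a^3 - 76*a^2 - 152*a - 96) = (a + 1)*(a + 2)*(a^4 + 3*a^3 - 12*a^2 - 52*a - 48) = (a + 1)*(a + 2)^2*(a^3 + a^2 - 14*a - 24) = (a + 1)*(a + 2)^3*(a^2 - a - 12) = (a + 1)*(a + 2)^3*(a + 3)*(a - 4)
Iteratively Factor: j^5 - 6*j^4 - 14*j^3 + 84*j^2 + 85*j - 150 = (j + 2)*(j^4 - 8*j^3 + 2*j^2 + 80*j - 75) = (j - 1)*(j + 2)*(j^3 - 7*j^2 - 5*j + 75) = (j - 5)*(j - 1)*(j + 2)*(j^2 - 2*j - 15) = (j - 5)^2*(j - 1)*(j + 2)*(j + 3)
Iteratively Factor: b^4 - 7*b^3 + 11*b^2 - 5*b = (b - 1)*(b^3 - 6*b^2 + 5*b) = b*(b - 1)*(b^2 - 6*b + 5) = b*(b - 5)*(b - 1)*(b - 1)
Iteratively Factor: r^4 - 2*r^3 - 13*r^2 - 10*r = (r + 2)*(r^3 - 4*r^2 - 5*r) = (r + 1)*(r + 2)*(r^2 - 5*r) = (r - 5)*(r + 1)*(r + 2)*(r)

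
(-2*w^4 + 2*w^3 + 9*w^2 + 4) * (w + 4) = -2*w^5 - 6*w^4 + 17*w^3 + 36*w^2 + 4*w + 16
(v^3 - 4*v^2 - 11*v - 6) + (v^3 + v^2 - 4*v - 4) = 2*v^3 - 3*v^2 - 15*v - 10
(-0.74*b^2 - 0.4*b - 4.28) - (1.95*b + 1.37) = -0.74*b^2 - 2.35*b - 5.65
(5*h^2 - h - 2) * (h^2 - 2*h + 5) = 5*h^4 - 11*h^3 + 25*h^2 - h - 10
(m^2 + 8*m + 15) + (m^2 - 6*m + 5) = 2*m^2 + 2*m + 20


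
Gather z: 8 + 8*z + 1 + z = 9*z + 9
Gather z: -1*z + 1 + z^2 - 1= z^2 - z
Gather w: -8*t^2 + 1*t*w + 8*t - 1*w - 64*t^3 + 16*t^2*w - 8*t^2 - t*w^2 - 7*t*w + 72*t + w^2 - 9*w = -64*t^3 - 16*t^2 + 80*t + w^2*(1 - t) + w*(16*t^2 - 6*t - 10)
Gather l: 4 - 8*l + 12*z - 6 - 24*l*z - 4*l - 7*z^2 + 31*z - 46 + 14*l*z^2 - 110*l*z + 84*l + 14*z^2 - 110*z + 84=l*(14*z^2 - 134*z + 72) + 7*z^2 - 67*z + 36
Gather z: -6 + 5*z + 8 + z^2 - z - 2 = z^2 + 4*z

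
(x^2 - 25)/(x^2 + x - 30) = (x + 5)/(x + 6)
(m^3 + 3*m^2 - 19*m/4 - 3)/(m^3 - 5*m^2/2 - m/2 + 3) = (m^2 + 9*m/2 + 2)/(m^2 - m - 2)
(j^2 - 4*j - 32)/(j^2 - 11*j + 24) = (j + 4)/(j - 3)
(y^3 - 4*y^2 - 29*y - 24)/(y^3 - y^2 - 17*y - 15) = (y - 8)/(y - 5)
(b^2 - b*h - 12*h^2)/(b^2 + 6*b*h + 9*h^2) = (b - 4*h)/(b + 3*h)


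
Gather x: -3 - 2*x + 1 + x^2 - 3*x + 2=x^2 - 5*x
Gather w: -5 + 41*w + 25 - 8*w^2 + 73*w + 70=-8*w^2 + 114*w + 90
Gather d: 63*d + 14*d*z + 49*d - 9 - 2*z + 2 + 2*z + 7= d*(14*z + 112)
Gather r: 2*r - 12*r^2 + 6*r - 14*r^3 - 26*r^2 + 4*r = -14*r^3 - 38*r^2 + 12*r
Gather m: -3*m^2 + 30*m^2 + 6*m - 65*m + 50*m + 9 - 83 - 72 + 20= 27*m^2 - 9*m - 126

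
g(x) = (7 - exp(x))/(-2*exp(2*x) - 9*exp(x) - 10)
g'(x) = (7 - exp(x))*(4*exp(2*x) + 9*exp(x))/(-2*exp(2*x) - 9*exp(x) - 10)^2 - exp(x)/(-2*exp(2*x) - 9*exp(x) - 10) = (-(exp(x) - 7)*(4*exp(x) + 9) + 2*exp(2*x) + 9*exp(x) + 10)*exp(x)/(2*exp(2*x) + 9*exp(x) + 10)^2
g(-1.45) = -0.55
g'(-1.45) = 0.12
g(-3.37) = -0.68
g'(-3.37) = 0.02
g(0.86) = -0.11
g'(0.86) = 0.17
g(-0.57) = -0.41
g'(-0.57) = 0.20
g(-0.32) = -0.36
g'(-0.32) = 0.22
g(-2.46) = -0.64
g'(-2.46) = 0.06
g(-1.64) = -0.58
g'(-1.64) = 0.11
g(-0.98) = -0.48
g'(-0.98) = 0.17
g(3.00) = 0.01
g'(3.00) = 0.00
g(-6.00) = -0.70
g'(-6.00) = 0.00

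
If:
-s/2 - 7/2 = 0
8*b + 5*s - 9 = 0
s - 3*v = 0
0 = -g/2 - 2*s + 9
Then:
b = 11/2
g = 46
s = -7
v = -7/3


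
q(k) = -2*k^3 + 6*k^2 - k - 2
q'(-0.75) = -13.38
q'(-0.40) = -6.76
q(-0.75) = 2.97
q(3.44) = -15.85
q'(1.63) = 2.62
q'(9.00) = -379.00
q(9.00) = -983.00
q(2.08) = 3.88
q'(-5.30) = -233.14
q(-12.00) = 4330.00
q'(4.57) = -71.47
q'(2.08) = -2.00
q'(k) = -6*k^2 + 12*k - 1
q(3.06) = -6.18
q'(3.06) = -20.46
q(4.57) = -72.15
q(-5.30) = 469.59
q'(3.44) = -30.72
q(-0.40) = -0.51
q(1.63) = 3.65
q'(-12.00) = -1009.00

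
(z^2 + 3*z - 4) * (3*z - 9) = 3*z^3 - 39*z + 36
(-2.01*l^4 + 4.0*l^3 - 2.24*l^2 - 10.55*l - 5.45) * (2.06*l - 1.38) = -4.1406*l^5 + 11.0138*l^4 - 10.1344*l^3 - 18.6418*l^2 + 3.332*l + 7.521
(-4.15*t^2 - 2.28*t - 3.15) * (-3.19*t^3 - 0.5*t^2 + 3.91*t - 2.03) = 13.2385*t^5 + 9.3482*t^4 - 5.038*t^3 + 1.0847*t^2 - 7.6881*t + 6.3945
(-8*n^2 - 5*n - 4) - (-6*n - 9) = -8*n^2 + n + 5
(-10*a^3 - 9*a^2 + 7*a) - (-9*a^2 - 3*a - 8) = -10*a^3 + 10*a + 8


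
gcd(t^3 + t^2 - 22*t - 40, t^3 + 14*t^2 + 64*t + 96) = t + 4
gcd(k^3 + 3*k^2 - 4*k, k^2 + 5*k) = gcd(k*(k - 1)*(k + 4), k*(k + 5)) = k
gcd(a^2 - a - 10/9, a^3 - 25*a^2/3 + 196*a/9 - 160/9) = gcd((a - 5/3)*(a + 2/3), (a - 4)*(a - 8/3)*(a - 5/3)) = a - 5/3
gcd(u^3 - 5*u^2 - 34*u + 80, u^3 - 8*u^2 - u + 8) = u - 8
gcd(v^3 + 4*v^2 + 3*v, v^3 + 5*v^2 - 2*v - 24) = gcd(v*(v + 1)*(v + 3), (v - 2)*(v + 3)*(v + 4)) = v + 3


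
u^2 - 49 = (u - 7)*(u + 7)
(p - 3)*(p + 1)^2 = p^3 - p^2 - 5*p - 3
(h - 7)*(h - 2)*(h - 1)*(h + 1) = h^4 - 9*h^3 + 13*h^2 + 9*h - 14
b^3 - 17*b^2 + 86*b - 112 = (b - 8)*(b - 7)*(b - 2)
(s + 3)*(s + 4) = s^2 + 7*s + 12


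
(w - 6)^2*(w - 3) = w^3 - 15*w^2 + 72*w - 108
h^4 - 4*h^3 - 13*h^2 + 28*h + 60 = (h - 5)*(h - 3)*(h + 2)^2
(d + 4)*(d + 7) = d^2 + 11*d + 28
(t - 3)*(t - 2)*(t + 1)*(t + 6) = t^4 + 2*t^3 - 23*t^2 + 12*t + 36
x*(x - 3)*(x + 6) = x^3 + 3*x^2 - 18*x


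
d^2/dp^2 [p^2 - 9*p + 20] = 2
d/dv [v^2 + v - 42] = 2*v + 1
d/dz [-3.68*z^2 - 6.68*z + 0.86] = -7.36*z - 6.68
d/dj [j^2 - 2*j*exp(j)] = -2*j*exp(j) + 2*j - 2*exp(j)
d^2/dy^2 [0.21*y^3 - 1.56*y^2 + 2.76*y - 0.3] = 1.26*y - 3.12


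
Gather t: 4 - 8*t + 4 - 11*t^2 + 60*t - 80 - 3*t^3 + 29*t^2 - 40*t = -3*t^3 + 18*t^2 + 12*t - 72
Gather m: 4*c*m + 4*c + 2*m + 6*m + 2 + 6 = 4*c + m*(4*c + 8) + 8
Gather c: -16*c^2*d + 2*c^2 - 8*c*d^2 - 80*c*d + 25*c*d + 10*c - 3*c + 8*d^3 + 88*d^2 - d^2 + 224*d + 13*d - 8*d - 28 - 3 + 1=c^2*(2 - 16*d) + c*(-8*d^2 - 55*d + 7) + 8*d^3 + 87*d^2 + 229*d - 30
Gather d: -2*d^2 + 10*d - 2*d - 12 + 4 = -2*d^2 + 8*d - 8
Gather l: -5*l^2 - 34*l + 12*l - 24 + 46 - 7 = -5*l^2 - 22*l + 15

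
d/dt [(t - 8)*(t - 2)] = 2*t - 10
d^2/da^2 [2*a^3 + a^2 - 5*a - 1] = 12*a + 2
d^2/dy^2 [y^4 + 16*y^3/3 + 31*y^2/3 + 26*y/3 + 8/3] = 12*y^2 + 32*y + 62/3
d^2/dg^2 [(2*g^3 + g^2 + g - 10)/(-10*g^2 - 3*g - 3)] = 4*(-14*g^3 + 1518*g^2 + 468*g - 105)/(1000*g^6 + 900*g^5 + 1170*g^4 + 567*g^3 + 351*g^2 + 81*g + 27)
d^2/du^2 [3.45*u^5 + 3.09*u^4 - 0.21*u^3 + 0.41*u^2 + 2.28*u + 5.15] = 69.0*u^3 + 37.08*u^2 - 1.26*u + 0.82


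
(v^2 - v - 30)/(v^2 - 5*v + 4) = (v^2 - v - 30)/(v^2 - 5*v + 4)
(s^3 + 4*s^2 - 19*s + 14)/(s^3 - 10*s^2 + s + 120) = (s^3 + 4*s^2 - 19*s + 14)/(s^3 - 10*s^2 + s + 120)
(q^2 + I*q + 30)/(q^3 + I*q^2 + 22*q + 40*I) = (q + 6*I)/(q^2 + 6*I*q - 8)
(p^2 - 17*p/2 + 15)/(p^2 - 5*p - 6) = (p - 5/2)/(p + 1)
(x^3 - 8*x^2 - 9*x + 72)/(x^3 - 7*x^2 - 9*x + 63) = (x - 8)/(x - 7)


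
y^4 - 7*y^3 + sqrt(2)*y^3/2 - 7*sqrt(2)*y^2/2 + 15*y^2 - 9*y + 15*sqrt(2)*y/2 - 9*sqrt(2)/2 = (y - 3)^2*(y - 1)*(y + sqrt(2)/2)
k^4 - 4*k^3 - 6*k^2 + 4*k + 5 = (k - 5)*(k - 1)*(k + 1)^2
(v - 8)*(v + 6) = v^2 - 2*v - 48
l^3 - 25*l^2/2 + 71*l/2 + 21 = (l - 7)*(l - 6)*(l + 1/2)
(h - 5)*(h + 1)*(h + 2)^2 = h^4 - 17*h^2 - 36*h - 20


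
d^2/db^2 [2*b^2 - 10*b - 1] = 4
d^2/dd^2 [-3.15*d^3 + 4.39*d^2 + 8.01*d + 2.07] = 8.78 - 18.9*d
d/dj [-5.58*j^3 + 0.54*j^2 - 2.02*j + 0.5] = -16.74*j^2 + 1.08*j - 2.02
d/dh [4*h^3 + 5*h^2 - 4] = 2*h*(6*h + 5)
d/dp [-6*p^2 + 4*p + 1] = 4 - 12*p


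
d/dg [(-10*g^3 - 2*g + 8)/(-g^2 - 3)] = 2*(5*g^4 + 44*g^2 + 8*g + 3)/(g^4 + 6*g^2 + 9)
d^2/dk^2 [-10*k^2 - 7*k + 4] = -20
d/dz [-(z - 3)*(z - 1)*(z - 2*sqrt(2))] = -3*z^2 + 4*sqrt(2)*z + 8*z - 8*sqrt(2) - 3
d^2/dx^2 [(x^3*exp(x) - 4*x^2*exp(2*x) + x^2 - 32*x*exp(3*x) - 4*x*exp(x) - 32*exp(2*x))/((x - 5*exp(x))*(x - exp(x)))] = (x^7 - 10*x^6*exp(x) + 2*x^6 - 246*x^5*exp(2*x) - 36*x^5*exp(x) + 2*x^5 + 2078*x^4*exp(3*x) + 396*x^4*exp(2*x) - 136*x^4*exp(x) - 4*x^4 - 5023*x^3*exp(4*x) - 932*x^3*exp(3*x) + 556*x^3*exp(2*x) + 272*x^3*exp(x) + 4*x^3 + 2880*x^2*exp(5*x) - 1350*x^2*exp(4*x) - 592*x^2*exp(3*x) - 1212*x^2*exp(2*x) - 222*x^2*exp(x) - 800*x*exp(6*x) + 5760*x*exp(5*x) + 50*x*exp(4*x) + 1064*x*exp(3*x) + 1272*x*exp(2*x) - 1600*exp(6*x) - 2120*exp(5*x) + 2120*exp(4*x) - 2174*exp(3*x))*exp(x)/(x^6 - 18*x^5*exp(x) + 123*x^4*exp(2*x) - 396*x^3*exp(3*x) + 615*x^2*exp(4*x) - 450*x*exp(5*x) + 125*exp(6*x))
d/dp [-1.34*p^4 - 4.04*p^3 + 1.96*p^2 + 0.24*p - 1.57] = -5.36*p^3 - 12.12*p^2 + 3.92*p + 0.24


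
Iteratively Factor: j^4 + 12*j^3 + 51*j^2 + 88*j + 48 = (j + 3)*(j^3 + 9*j^2 + 24*j + 16) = (j + 3)*(j + 4)*(j^2 + 5*j + 4) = (j + 3)*(j + 4)^2*(j + 1)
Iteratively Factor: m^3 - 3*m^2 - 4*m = (m)*(m^2 - 3*m - 4) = m*(m + 1)*(m - 4)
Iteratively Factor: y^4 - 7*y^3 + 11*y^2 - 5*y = (y - 5)*(y^3 - 2*y^2 + y) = (y - 5)*(y - 1)*(y^2 - y) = (y - 5)*(y - 1)^2*(y)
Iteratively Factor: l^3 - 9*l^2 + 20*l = (l - 5)*(l^2 - 4*l) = l*(l - 5)*(l - 4)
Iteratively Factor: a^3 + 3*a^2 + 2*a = (a)*(a^2 + 3*a + 2) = a*(a + 1)*(a + 2)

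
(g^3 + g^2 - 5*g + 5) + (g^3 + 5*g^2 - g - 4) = 2*g^3 + 6*g^2 - 6*g + 1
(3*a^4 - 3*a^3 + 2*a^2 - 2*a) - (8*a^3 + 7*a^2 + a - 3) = 3*a^4 - 11*a^3 - 5*a^2 - 3*a + 3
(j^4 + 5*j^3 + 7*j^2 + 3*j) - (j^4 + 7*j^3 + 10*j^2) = -2*j^3 - 3*j^2 + 3*j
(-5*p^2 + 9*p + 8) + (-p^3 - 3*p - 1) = -p^3 - 5*p^2 + 6*p + 7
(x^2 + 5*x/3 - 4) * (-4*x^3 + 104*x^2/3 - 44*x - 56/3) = -4*x^5 + 28*x^4 + 268*x^3/9 - 692*x^2/3 + 1304*x/9 + 224/3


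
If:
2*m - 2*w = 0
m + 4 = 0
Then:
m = -4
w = -4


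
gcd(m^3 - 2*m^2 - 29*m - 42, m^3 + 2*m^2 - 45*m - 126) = m^2 - 4*m - 21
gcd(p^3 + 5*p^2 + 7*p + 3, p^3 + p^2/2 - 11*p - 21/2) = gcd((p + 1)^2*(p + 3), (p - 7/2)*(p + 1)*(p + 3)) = p^2 + 4*p + 3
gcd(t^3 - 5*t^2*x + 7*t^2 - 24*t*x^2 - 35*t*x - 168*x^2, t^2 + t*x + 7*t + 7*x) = t + 7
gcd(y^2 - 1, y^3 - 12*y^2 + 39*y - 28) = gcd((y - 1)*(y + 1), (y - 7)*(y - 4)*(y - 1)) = y - 1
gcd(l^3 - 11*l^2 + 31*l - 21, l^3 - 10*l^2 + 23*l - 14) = l^2 - 8*l + 7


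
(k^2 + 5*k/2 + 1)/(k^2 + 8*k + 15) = (k^2 + 5*k/2 + 1)/(k^2 + 8*k + 15)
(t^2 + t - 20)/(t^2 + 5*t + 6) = (t^2 + t - 20)/(t^2 + 5*t + 6)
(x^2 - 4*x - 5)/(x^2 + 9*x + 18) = (x^2 - 4*x - 5)/(x^2 + 9*x + 18)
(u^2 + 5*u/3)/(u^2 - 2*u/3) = (3*u + 5)/(3*u - 2)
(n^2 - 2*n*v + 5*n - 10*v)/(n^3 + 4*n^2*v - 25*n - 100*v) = (n - 2*v)/(n^2 + 4*n*v - 5*n - 20*v)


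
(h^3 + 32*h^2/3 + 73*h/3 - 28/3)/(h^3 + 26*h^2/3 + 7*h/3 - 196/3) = (3*h - 1)/(3*h - 7)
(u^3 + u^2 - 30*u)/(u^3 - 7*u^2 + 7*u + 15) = u*(u + 6)/(u^2 - 2*u - 3)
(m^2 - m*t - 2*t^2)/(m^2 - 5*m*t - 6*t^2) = (-m + 2*t)/(-m + 6*t)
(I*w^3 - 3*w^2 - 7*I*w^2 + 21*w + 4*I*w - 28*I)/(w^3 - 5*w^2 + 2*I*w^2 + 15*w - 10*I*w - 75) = (I*w^3 + w^2*(-3 - 7*I) + w*(21 + 4*I) - 28*I)/(w^3 + w^2*(-5 + 2*I) + w*(15 - 10*I) - 75)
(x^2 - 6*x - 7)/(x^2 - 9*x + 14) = (x + 1)/(x - 2)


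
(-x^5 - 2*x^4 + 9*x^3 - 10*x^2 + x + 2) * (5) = -5*x^5 - 10*x^4 + 45*x^3 - 50*x^2 + 5*x + 10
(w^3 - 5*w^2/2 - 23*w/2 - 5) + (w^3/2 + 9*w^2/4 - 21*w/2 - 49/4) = 3*w^3/2 - w^2/4 - 22*w - 69/4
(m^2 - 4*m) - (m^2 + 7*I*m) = -4*m - 7*I*m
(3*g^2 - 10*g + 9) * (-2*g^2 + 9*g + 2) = -6*g^4 + 47*g^3 - 102*g^2 + 61*g + 18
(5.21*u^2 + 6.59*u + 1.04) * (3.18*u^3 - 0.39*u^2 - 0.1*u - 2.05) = 16.5678*u^5 + 18.9243*u^4 + 0.2161*u^3 - 11.7451*u^2 - 13.6135*u - 2.132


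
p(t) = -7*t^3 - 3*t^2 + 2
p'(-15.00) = -4635.00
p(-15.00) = 22952.00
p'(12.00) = -3096.00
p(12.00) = -12526.00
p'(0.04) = -0.27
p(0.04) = 1.99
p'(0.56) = -9.95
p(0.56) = -0.17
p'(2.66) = -164.55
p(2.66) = -150.97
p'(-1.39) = -32.23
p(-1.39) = 15.00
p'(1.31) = -43.90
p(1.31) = -18.88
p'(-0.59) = -3.77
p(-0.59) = 2.39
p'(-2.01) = -72.78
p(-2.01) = 46.72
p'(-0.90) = -11.61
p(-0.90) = 4.67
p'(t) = -21*t^2 - 6*t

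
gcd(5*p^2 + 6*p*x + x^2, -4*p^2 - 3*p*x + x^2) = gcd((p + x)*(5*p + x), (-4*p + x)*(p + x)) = p + x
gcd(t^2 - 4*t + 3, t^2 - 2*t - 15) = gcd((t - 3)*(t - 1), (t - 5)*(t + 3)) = 1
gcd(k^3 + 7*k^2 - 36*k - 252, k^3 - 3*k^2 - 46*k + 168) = k^2 + k - 42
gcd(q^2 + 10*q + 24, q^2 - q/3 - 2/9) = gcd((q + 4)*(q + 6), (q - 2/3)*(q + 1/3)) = 1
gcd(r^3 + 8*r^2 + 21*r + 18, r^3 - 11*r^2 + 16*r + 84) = r + 2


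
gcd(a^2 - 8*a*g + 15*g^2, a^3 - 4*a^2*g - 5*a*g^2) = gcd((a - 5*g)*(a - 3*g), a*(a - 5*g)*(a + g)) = a - 5*g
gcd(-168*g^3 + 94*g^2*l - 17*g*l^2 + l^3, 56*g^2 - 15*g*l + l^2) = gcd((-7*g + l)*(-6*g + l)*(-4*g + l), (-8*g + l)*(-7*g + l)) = 7*g - l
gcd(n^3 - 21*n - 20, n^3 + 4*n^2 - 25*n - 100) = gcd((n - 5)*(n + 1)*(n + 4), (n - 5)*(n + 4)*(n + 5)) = n^2 - n - 20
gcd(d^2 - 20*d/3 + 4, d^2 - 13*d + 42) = d - 6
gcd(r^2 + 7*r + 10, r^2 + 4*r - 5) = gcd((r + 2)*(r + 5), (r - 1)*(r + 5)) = r + 5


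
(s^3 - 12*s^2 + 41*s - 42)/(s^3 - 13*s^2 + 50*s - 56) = (s - 3)/(s - 4)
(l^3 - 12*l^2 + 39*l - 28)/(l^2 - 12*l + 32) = (l^2 - 8*l + 7)/(l - 8)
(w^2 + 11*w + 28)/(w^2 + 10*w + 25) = (w^2 + 11*w + 28)/(w^2 + 10*w + 25)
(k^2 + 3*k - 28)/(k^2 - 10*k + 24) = (k + 7)/(k - 6)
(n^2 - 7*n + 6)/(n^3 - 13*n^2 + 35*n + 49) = (n^2 - 7*n + 6)/(n^3 - 13*n^2 + 35*n + 49)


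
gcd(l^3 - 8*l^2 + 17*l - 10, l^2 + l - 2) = l - 1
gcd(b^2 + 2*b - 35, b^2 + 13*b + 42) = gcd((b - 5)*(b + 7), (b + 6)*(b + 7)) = b + 7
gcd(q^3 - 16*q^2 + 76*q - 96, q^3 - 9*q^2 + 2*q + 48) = q - 8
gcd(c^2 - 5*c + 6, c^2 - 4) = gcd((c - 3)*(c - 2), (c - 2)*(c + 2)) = c - 2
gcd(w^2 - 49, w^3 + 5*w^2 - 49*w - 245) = w^2 - 49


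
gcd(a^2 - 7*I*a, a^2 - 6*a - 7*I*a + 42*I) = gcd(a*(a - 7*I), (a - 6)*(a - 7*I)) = a - 7*I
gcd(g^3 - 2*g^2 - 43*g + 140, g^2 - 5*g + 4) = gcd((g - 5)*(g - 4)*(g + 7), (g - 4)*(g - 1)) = g - 4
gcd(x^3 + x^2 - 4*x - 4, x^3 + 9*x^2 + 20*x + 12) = x^2 + 3*x + 2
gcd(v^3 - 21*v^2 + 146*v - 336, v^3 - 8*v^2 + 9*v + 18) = v - 6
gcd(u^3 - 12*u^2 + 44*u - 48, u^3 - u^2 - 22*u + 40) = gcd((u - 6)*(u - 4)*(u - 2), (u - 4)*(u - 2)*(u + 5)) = u^2 - 6*u + 8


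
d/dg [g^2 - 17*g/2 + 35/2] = 2*g - 17/2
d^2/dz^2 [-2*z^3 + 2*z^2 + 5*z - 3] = 4 - 12*z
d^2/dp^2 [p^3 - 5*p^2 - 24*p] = 6*p - 10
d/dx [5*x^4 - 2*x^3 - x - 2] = 20*x^3 - 6*x^2 - 1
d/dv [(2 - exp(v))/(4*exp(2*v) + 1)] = (8*(exp(v) - 2)*exp(v) - 4*exp(2*v) - 1)*exp(v)/(4*exp(2*v) + 1)^2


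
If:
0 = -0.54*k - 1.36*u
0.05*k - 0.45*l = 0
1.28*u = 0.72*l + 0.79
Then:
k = -1.34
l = -0.15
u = 0.53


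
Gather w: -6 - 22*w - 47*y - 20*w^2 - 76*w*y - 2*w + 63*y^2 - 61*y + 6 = -20*w^2 + w*(-76*y - 24) + 63*y^2 - 108*y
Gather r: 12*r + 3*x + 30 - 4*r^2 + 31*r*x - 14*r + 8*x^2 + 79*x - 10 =-4*r^2 + r*(31*x - 2) + 8*x^2 + 82*x + 20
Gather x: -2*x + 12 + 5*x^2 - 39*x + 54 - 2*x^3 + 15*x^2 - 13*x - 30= -2*x^3 + 20*x^2 - 54*x + 36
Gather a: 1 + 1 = 2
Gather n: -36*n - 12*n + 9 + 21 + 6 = 36 - 48*n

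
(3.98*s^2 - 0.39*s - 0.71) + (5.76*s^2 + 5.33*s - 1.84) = 9.74*s^2 + 4.94*s - 2.55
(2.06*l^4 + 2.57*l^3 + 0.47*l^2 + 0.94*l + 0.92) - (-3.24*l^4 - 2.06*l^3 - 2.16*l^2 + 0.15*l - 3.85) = 5.3*l^4 + 4.63*l^3 + 2.63*l^2 + 0.79*l + 4.77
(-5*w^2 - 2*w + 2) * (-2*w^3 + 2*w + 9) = 10*w^5 + 4*w^4 - 14*w^3 - 49*w^2 - 14*w + 18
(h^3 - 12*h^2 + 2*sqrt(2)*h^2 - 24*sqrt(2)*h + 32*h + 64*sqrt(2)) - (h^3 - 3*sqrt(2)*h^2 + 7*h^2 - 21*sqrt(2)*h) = -19*h^2 + 5*sqrt(2)*h^2 - 3*sqrt(2)*h + 32*h + 64*sqrt(2)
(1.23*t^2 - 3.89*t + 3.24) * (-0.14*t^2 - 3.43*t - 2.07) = -0.1722*t^4 - 3.6743*t^3 + 10.343*t^2 - 3.0609*t - 6.7068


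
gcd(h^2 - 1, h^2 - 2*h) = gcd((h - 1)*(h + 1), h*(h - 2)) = 1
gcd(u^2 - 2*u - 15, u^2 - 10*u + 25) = u - 5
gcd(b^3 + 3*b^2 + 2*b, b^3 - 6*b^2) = b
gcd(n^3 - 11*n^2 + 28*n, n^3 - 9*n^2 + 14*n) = n^2 - 7*n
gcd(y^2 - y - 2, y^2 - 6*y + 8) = y - 2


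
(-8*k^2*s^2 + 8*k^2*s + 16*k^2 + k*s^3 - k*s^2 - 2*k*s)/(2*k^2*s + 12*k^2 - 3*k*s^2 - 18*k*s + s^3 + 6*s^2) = k*(-8*k*s^2 + 8*k*s + 16*k + s^3 - s^2 - 2*s)/(2*k^2*s + 12*k^2 - 3*k*s^2 - 18*k*s + s^3 + 6*s^2)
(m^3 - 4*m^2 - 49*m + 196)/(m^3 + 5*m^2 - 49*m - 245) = (m - 4)/(m + 5)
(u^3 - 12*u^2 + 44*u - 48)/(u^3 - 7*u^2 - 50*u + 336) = (u^2 - 6*u + 8)/(u^2 - u - 56)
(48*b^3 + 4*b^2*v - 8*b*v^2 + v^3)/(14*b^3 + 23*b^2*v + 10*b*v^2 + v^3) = (24*b^2 - 10*b*v + v^2)/(7*b^2 + 8*b*v + v^2)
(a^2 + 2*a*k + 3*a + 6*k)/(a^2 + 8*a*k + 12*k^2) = (a + 3)/(a + 6*k)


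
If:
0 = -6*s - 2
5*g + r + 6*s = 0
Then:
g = 2/5 - r/5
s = -1/3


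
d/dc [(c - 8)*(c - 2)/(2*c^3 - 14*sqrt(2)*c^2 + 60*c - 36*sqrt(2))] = (-(c - 8)*(c - 2)*(3*c^2 - 14*sqrt(2)*c + 30)/2 + (c - 5)*(c^3 - 7*sqrt(2)*c^2 + 30*c - 18*sqrt(2)))/(c^3 - 7*sqrt(2)*c^2 + 30*c - 18*sqrt(2))^2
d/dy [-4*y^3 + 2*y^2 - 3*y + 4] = -12*y^2 + 4*y - 3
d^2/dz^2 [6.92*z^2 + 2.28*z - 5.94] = 13.8400000000000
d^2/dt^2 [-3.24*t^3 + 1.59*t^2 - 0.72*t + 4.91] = 3.18 - 19.44*t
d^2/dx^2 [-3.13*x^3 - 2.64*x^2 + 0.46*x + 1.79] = -18.78*x - 5.28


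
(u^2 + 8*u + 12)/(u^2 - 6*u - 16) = (u + 6)/(u - 8)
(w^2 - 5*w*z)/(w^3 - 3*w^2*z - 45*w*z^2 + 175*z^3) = w/(w^2 + 2*w*z - 35*z^2)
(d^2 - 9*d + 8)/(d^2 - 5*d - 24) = (d - 1)/(d + 3)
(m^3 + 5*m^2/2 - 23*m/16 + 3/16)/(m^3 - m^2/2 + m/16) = (m + 3)/m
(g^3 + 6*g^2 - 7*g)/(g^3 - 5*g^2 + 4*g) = (g + 7)/(g - 4)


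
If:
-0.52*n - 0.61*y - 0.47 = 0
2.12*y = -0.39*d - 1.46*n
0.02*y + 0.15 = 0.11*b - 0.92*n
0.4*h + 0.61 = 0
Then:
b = -9.62937062937063*y - 6.1958041958042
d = 3.3836291913215 - 1.04437869822485*y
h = -1.52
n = -1.17307692307692*y - 0.903846153846154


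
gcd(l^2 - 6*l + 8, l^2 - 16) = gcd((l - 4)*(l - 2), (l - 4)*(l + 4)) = l - 4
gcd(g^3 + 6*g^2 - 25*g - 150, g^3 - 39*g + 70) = g - 5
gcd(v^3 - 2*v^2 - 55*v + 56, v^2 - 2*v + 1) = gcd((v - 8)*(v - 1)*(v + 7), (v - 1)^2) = v - 1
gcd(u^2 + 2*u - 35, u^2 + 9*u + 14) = u + 7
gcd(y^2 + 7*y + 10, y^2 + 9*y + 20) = y + 5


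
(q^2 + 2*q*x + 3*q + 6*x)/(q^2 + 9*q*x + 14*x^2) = (q + 3)/(q + 7*x)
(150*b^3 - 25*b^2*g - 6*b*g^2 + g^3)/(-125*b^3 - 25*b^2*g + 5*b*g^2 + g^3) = (-6*b + g)/(5*b + g)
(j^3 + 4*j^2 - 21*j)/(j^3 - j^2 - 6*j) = (j + 7)/(j + 2)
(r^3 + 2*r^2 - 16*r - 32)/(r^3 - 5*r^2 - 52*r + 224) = (r^2 + 6*r + 8)/(r^2 - r - 56)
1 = 1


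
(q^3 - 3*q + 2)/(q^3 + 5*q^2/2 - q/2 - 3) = 2*(q - 1)/(2*q + 3)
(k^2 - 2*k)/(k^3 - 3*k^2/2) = 2*(k - 2)/(k*(2*k - 3))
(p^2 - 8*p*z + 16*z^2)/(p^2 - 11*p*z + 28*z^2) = (-p + 4*z)/(-p + 7*z)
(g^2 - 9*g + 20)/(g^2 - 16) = (g - 5)/(g + 4)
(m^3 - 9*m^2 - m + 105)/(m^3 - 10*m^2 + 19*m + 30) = (m^2 - 4*m - 21)/(m^2 - 5*m - 6)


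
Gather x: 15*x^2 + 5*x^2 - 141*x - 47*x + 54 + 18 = 20*x^2 - 188*x + 72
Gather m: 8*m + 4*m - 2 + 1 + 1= 12*m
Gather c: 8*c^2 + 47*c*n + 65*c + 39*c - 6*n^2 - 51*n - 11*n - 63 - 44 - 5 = 8*c^2 + c*(47*n + 104) - 6*n^2 - 62*n - 112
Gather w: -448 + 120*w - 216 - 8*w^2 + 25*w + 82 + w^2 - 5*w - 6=-7*w^2 + 140*w - 588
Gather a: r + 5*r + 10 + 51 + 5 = 6*r + 66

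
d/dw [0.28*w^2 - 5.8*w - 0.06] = 0.56*w - 5.8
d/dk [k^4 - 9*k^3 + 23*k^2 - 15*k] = 4*k^3 - 27*k^2 + 46*k - 15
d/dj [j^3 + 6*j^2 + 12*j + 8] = 3*j^2 + 12*j + 12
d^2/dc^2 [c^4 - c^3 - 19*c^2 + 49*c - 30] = 12*c^2 - 6*c - 38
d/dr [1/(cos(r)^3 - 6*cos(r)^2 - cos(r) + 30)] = (3*cos(r)^2 - 12*cos(r) - 1)*sin(r)/(sin(r)^2*cos(r) - 6*sin(r)^2 - 24)^2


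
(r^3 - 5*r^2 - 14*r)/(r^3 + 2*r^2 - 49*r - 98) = r/(r + 7)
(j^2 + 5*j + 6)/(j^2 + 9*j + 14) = (j + 3)/(j + 7)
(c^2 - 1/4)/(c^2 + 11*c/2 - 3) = (c + 1/2)/(c + 6)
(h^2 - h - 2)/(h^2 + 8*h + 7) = (h - 2)/(h + 7)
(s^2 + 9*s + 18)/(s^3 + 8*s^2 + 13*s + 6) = (s + 3)/(s^2 + 2*s + 1)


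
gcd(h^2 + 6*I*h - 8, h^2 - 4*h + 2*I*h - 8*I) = h + 2*I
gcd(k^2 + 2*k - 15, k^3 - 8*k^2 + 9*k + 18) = k - 3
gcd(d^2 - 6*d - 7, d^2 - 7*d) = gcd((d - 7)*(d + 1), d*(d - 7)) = d - 7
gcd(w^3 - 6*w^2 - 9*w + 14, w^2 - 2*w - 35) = w - 7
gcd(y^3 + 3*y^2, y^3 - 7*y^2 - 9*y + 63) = y + 3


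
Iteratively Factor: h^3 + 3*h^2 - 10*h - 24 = (h + 2)*(h^2 + h - 12) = (h + 2)*(h + 4)*(h - 3)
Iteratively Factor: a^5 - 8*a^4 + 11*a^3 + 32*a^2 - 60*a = (a + 2)*(a^4 - 10*a^3 + 31*a^2 - 30*a) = (a - 3)*(a + 2)*(a^3 - 7*a^2 + 10*a) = (a - 5)*(a - 3)*(a + 2)*(a^2 - 2*a) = (a - 5)*(a - 3)*(a - 2)*(a + 2)*(a)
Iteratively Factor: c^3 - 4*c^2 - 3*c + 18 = (c - 3)*(c^2 - c - 6) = (c - 3)^2*(c + 2)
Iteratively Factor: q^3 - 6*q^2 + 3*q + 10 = (q - 2)*(q^2 - 4*q - 5) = (q - 2)*(q + 1)*(q - 5)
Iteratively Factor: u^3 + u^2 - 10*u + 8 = (u - 2)*(u^2 + 3*u - 4) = (u - 2)*(u + 4)*(u - 1)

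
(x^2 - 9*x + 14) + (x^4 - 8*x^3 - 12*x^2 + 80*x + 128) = x^4 - 8*x^3 - 11*x^2 + 71*x + 142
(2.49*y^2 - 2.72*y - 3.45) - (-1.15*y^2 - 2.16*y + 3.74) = 3.64*y^2 - 0.56*y - 7.19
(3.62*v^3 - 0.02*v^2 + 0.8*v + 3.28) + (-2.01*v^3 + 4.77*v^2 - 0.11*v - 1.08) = 1.61*v^3 + 4.75*v^2 + 0.69*v + 2.2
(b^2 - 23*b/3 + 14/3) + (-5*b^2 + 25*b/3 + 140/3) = -4*b^2 + 2*b/3 + 154/3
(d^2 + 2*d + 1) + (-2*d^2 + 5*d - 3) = -d^2 + 7*d - 2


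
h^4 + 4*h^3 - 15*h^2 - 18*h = h*(h - 3)*(h + 1)*(h + 6)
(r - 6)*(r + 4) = r^2 - 2*r - 24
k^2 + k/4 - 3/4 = (k - 3/4)*(k + 1)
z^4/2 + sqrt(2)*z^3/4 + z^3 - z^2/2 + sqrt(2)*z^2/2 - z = z*(z/2 + 1)*(z - sqrt(2)/2)*(z + sqrt(2))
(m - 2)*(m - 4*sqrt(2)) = m^2 - 4*sqrt(2)*m - 2*m + 8*sqrt(2)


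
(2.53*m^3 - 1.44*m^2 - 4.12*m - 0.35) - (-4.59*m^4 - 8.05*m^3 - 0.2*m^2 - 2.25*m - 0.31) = 4.59*m^4 + 10.58*m^3 - 1.24*m^2 - 1.87*m - 0.04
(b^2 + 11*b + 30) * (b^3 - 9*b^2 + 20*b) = b^5 + 2*b^4 - 49*b^3 - 50*b^2 + 600*b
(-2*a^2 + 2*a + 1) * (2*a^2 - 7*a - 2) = -4*a^4 + 18*a^3 - 8*a^2 - 11*a - 2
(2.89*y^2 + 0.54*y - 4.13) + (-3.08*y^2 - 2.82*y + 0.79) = -0.19*y^2 - 2.28*y - 3.34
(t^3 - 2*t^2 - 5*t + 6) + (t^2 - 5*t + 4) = t^3 - t^2 - 10*t + 10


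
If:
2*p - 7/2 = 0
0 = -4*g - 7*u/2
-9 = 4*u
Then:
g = 63/32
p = 7/4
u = -9/4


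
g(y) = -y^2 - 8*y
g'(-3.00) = -2.00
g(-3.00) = 15.00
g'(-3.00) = -2.00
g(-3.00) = 15.00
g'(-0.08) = -7.84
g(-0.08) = 0.63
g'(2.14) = -12.28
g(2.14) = -21.70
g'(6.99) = -21.98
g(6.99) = -104.78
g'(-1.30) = -5.40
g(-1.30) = 8.71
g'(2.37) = -12.74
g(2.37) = -24.58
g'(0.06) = -8.12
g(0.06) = -0.48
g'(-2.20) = -3.60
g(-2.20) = 12.76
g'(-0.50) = -7.00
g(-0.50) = 3.75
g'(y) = -2*y - 8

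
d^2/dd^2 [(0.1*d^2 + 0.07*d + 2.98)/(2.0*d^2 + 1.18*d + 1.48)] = (0.088*d^3 + 69.744*d^2 + 40.9536*d - 9.149312)/(8.0*d^6 + 14.16*d^5 + 26.1144*d^4 + 22.599832*d^3 + 19.324656*d^2 + 7.754016*d + 3.241792)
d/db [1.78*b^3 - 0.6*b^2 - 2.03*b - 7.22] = 5.34*b^2 - 1.2*b - 2.03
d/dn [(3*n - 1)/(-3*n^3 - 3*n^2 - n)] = (18*n^3 - 6*n - 1)/(n^2*(9*n^4 + 18*n^3 + 15*n^2 + 6*n + 1))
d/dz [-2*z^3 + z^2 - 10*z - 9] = -6*z^2 + 2*z - 10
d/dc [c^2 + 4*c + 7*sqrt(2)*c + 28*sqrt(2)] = 2*c + 4 + 7*sqrt(2)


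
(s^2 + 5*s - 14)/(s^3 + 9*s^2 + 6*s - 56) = 1/(s + 4)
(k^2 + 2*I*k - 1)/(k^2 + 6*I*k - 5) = (k + I)/(k + 5*I)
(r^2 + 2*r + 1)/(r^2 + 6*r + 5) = (r + 1)/(r + 5)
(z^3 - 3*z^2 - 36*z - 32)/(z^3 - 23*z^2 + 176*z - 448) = (z^2 + 5*z + 4)/(z^2 - 15*z + 56)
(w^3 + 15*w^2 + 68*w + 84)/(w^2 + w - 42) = (w^2 + 8*w + 12)/(w - 6)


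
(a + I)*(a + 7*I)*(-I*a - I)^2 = -a^4 - 2*a^3 - 8*I*a^3 + 6*a^2 - 16*I*a^2 + 14*a - 8*I*a + 7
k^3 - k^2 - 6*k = k*(k - 3)*(k + 2)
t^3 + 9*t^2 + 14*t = t*(t + 2)*(t + 7)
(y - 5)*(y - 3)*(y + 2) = y^3 - 6*y^2 - y + 30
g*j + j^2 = j*(g + j)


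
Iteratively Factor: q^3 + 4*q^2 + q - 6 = (q + 3)*(q^2 + q - 2) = (q + 2)*(q + 3)*(q - 1)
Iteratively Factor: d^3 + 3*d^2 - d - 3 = (d + 3)*(d^2 - 1) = (d + 1)*(d + 3)*(d - 1)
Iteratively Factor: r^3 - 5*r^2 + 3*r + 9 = (r - 3)*(r^2 - 2*r - 3) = (r - 3)*(r + 1)*(r - 3)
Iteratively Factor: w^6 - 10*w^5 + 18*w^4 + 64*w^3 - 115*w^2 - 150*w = (w - 5)*(w^5 - 5*w^4 - 7*w^3 + 29*w^2 + 30*w) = (w - 5)*(w - 3)*(w^4 - 2*w^3 - 13*w^2 - 10*w) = w*(w - 5)*(w - 3)*(w^3 - 2*w^2 - 13*w - 10) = w*(w - 5)*(w - 3)*(w + 2)*(w^2 - 4*w - 5) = w*(w - 5)^2*(w - 3)*(w + 2)*(w + 1)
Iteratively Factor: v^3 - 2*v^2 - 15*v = (v - 5)*(v^2 + 3*v) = v*(v - 5)*(v + 3)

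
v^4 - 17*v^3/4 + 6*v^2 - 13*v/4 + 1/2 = (v - 2)*(v - 1)^2*(v - 1/4)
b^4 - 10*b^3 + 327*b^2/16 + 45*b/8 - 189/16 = (b - 7)*(b - 3)*(b - 3/4)*(b + 3/4)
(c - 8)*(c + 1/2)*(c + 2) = c^3 - 11*c^2/2 - 19*c - 8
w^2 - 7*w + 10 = (w - 5)*(w - 2)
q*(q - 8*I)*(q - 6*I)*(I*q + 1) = I*q^4 + 15*q^3 - 62*I*q^2 - 48*q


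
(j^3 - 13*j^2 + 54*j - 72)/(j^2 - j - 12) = (j^2 - 9*j + 18)/(j + 3)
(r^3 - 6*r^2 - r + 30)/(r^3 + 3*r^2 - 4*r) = (r^3 - 6*r^2 - r + 30)/(r*(r^2 + 3*r - 4))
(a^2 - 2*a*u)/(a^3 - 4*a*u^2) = 1/(a + 2*u)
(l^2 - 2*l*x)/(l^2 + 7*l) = (l - 2*x)/(l + 7)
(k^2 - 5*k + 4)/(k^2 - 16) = (k - 1)/(k + 4)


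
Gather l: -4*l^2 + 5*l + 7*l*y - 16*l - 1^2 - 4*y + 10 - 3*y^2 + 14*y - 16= -4*l^2 + l*(7*y - 11) - 3*y^2 + 10*y - 7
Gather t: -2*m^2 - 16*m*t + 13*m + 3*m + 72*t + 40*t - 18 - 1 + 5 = -2*m^2 + 16*m + t*(112 - 16*m) - 14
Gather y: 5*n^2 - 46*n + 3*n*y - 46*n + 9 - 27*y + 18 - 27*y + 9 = 5*n^2 - 92*n + y*(3*n - 54) + 36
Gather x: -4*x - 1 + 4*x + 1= 0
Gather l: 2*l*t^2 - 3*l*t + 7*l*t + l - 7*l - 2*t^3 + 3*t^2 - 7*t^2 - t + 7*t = l*(2*t^2 + 4*t - 6) - 2*t^3 - 4*t^2 + 6*t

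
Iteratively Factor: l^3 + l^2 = (l)*(l^2 + l) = l*(l + 1)*(l)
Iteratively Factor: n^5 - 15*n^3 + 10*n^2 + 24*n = (n - 2)*(n^4 + 2*n^3 - 11*n^2 - 12*n) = n*(n - 2)*(n^3 + 2*n^2 - 11*n - 12) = n*(n - 2)*(n + 1)*(n^2 + n - 12) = n*(n - 2)*(n + 1)*(n + 4)*(n - 3)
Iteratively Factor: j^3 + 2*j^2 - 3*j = (j)*(j^2 + 2*j - 3) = j*(j - 1)*(j + 3)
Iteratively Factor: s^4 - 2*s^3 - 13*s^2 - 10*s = (s)*(s^3 - 2*s^2 - 13*s - 10) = s*(s - 5)*(s^2 + 3*s + 2) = s*(s - 5)*(s + 1)*(s + 2)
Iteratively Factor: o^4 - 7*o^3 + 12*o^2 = (o - 3)*(o^3 - 4*o^2) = o*(o - 3)*(o^2 - 4*o) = o^2*(o - 3)*(o - 4)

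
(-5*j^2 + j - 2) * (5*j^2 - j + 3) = -25*j^4 + 10*j^3 - 26*j^2 + 5*j - 6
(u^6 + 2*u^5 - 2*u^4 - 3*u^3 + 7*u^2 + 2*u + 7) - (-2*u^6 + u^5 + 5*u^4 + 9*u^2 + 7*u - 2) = 3*u^6 + u^5 - 7*u^4 - 3*u^3 - 2*u^2 - 5*u + 9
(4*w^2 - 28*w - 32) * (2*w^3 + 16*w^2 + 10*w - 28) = 8*w^5 + 8*w^4 - 472*w^3 - 904*w^2 + 464*w + 896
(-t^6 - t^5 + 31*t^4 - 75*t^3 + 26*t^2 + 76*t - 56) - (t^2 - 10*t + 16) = -t^6 - t^5 + 31*t^4 - 75*t^3 + 25*t^2 + 86*t - 72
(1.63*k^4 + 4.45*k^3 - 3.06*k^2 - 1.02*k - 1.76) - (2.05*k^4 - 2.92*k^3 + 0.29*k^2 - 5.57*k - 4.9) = -0.42*k^4 + 7.37*k^3 - 3.35*k^2 + 4.55*k + 3.14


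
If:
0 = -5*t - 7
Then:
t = -7/5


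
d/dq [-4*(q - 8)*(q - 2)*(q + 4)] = -12*q^2 + 48*q + 96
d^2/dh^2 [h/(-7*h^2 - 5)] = 14*h*(15 - 7*h^2)/(7*h^2 + 5)^3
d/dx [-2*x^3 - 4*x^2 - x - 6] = -6*x^2 - 8*x - 1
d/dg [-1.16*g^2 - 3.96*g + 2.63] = -2.32*g - 3.96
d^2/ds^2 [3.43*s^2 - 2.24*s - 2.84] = 6.86000000000000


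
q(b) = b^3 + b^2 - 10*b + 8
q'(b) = 3*b^2 + 2*b - 10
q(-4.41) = -14.22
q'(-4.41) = 39.52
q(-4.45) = -15.82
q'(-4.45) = 40.51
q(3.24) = 20.11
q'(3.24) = 27.97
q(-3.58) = 10.73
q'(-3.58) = 21.29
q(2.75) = 8.86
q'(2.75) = 18.19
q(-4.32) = -10.76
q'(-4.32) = 37.35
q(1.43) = -1.33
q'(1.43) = -1.01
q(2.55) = 5.58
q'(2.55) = 14.61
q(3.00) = 14.00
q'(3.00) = 23.00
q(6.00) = 200.00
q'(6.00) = 110.00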